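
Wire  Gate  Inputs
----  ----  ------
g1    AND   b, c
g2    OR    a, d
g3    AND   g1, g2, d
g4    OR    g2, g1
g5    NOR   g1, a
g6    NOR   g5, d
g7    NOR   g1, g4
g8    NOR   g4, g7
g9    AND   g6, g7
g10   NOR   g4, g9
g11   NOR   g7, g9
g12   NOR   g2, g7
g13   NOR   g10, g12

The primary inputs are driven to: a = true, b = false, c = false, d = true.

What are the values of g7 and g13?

g7 = false  g13 = true

g1 = b AND c = false AND false = false
g2 = a OR d = true OR true = true
g4 = g2 OR g1 = true OR false = true
g5 = g1 NOR a = false NOR true = false
g6 = g5 NOR d = false NOR true = false
g7 = g1 NOR g4 = false NOR true = false
g9 = g6 AND g7 = false AND false = false
g10 = g4 NOR g9 = true NOR false = false
g12 = g2 NOR g7 = true NOR false = false
g13 = g10 NOR g12 = false NOR false = true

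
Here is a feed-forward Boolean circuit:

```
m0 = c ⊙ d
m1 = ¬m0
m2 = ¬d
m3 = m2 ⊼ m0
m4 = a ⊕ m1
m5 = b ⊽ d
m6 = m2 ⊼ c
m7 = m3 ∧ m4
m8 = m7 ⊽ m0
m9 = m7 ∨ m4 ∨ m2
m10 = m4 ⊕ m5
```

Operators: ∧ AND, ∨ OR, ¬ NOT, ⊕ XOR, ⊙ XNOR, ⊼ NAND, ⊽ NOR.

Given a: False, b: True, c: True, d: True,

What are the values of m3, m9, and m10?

m3 = True; m9 = False; m10 = False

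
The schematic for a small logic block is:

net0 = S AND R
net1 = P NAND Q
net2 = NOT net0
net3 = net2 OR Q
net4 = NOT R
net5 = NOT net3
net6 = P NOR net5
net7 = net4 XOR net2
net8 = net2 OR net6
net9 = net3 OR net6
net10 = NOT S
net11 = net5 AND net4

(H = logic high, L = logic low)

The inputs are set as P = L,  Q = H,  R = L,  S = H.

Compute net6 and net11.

net0 = S AND R = H AND L = L
net2 = NOT net0 = NOT L = H
net3 = net2 OR Q = H OR H = H
net4 = NOT R = NOT L = H
net5 = NOT net3 = NOT H = L
net6 = P NOR net5 = L NOR L = H
net11 = net5 AND net4 = L AND H = L

net6 = H  net11 = L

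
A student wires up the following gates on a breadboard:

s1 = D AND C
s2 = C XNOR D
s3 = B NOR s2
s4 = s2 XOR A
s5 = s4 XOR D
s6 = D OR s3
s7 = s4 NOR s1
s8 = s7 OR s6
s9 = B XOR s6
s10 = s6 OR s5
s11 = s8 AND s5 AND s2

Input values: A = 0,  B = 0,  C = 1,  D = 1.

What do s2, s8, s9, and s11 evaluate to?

s1 = D AND C = 1 AND 1 = 1
s2 = C XNOR D = 1 XNOR 1 = 1
s3 = B NOR s2 = 0 NOR 1 = 0
s4 = s2 XOR A = 1 XOR 0 = 1
s5 = s4 XOR D = 1 XOR 1 = 0
s6 = D OR s3 = 1 OR 0 = 1
s7 = s4 NOR s1 = 1 NOR 1 = 0
s8 = s7 OR s6 = 0 OR 1 = 1
s9 = B XOR s6 = 0 XOR 1 = 1
s11 = s8 AND s5 AND s2 = 1 AND 0 AND 1 = 0

s2 = 1, s8 = 1, s9 = 1, s11 = 0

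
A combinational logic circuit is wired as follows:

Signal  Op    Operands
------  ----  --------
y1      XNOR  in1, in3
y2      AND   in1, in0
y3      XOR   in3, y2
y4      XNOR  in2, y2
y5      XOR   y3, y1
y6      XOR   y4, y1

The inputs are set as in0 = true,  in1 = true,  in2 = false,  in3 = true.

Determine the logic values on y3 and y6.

y1 = in1 XNOR in3 = true XNOR true = true
y2 = in1 AND in0 = true AND true = true
y3 = in3 XOR y2 = true XOR true = false
y4 = in2 XNOR y2 = false XNOR true = false
y6 = y4 XOR y1 = false XOR true = true

y3 = false; y6 = true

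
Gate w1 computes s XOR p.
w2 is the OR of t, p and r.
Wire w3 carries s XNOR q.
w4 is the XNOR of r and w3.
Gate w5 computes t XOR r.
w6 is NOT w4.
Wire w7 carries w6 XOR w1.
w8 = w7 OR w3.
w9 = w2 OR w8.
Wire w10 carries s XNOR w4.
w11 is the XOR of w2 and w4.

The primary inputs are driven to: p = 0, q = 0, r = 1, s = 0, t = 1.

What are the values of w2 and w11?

w2 = 1; w11 = 0

w2 = t OR p OR r = 1 OR 0 OR 1 = 1
w3 = s XNOR q = 0 XNOR 0 = 1
w4 = r XNOR w3 = 1 XNOR 1 = 1
w11 = w2 XOR w4 = 1 XOR 1 = 0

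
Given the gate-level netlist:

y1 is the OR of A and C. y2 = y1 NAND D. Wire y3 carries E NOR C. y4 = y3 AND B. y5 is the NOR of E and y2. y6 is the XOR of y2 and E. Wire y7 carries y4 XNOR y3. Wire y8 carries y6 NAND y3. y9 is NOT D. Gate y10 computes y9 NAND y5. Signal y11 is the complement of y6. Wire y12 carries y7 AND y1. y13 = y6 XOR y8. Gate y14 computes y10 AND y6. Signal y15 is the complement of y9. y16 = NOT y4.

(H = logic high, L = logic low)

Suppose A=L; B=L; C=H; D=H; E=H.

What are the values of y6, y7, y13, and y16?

y1 = A OR C = L OR H = H
y2 = y1 NAND D = H NAND H = L
y3 = E NOR C = H NOR H = L
y4 = y3 AND B = L AND L = L
y6 = y2 XOR E = L XOR H = H
y7 = y4 XNOR y3 = L XNOR L = H
y8 = y6 NAND y3 = H NAND L = H
y13 = y6 XOR y8 = H XOR H = L
y16 = NOT y4 = NOT L = H

y6 = H  y7 = H  y13 = L  y16 = H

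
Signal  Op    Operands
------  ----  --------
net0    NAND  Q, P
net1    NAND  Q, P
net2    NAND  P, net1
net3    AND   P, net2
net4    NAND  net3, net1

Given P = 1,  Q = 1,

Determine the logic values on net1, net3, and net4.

net1 = Q NAND P = 1 NAND 1 = 0
net2 = P NAND net1 = 1 NAND 0 = 1
net3 = P AND net2 = 1 AND 1 = 1
net4 = net3 NAND net1 = 1 NAND 0 = 1

net1 = 0; net3 = 1; net4 = 1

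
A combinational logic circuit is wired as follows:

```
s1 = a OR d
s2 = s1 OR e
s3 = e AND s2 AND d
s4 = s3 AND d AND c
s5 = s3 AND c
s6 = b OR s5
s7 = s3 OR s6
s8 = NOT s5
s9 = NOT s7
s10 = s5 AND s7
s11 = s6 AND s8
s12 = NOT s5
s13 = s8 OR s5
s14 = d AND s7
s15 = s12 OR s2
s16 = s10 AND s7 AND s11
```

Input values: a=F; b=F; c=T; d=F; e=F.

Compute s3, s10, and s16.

s1 = a OR d = F OR F = F
s2 = s1 OR e = F OR F = F
s3 = e AND s2 AND d = F AND F AND F = F
s5 = s3 AND c = F AND T = F
s6 = b OR s5 = F OR F = F
s7 = s3 OR s6 = F OR F = F
s8 = NOT s5 = NOT F = T
s10 = s5 AND s7 = F AND F = F
s11 = s6 AND s8 = F AND T = F
s16 = s10 AND s7 AND s11 = F AND F AND F = F

s3 = F, s10 = F, s16 = F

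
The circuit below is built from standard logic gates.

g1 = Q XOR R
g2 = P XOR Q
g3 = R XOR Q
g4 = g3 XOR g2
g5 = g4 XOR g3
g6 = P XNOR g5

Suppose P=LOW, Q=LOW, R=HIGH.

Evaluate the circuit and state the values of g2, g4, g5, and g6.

g2 = LOW; g4 = HIGH; g5 = LOW; g6 = HIGH

g2 = P XOR Q = LOW XOR LOW = LOW
g3 = R XOR Q = HIGH XOR LOW = HIGH
g4 = g3 XOR g2 = HIGH XOR LOW = HIGH
g5 = g4 XOR g3 = HIGH XOR HIGH = LOW
g6 = P XNOR g5 = LOW XNOR LOW = HIGH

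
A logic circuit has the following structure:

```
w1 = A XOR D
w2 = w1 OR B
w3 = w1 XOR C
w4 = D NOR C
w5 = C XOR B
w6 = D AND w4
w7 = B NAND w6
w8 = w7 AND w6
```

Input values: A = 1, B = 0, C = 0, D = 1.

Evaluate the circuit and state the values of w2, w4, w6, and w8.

w2 = 0, w4 = 0, w6 = 0, w8 = 0

w1 = A XOR D = 1 XOR 1 = 0
w2 = w1 OR B = 0 OR 0 = 0
w4 = D NOR C = 1 NOR 0 = 0
w6 = D AND w4 = 1 AND 0 = 0
w7 = B NAND w6 = 0 NAND 0 = 1
w8 = w7 AND w6 = 1 AND 0 = 0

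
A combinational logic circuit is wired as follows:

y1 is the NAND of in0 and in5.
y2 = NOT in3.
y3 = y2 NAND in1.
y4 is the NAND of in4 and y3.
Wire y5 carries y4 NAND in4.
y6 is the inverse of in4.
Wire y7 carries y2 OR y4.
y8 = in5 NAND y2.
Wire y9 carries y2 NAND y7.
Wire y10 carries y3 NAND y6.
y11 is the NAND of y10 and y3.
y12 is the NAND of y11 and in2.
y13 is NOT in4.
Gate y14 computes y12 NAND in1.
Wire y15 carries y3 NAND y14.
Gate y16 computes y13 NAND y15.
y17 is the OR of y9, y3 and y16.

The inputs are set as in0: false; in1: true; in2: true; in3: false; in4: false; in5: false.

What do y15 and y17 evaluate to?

y15 = true, y17 = false

y2 = NOT in3 = NOT false = true
y3 = y2 NAND in1 = true NAND true = false
y4 = in4 NAND y3 = false NAND false = true
y6 = NOT in4 = NOT false = true
y7 = y2 OR y4 = true OR true = true
y9 = y2 NAND y7 = true NAND true = false
y10 = y3 NAND y6 = false NAND true = true
y11 = y10 NAND y3 = true NAND false = true
y12 = y11 NAND in2 = true NAND true = false
y13 = NOT in4 = NOT false = true
y14 = y12 NAND in1 = false NAND true = true
y15 = y3 NAND y14 = false NAND true = true
y16 = y13 NAND y15 = true NAND true = false
y17 = y9 OR y3 OR y16 = false OR false OR false = false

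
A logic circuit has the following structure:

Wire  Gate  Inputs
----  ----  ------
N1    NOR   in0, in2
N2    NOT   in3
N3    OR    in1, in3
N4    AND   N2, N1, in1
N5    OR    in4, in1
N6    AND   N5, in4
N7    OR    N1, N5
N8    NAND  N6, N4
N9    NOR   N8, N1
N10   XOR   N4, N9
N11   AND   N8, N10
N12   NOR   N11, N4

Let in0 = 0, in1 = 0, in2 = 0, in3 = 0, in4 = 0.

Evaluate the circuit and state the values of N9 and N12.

N1 = in0 NOR in2 = 0 NOR 0 = 1
N2 = NOT in3 = NOT 0 = 1
N4 = N2 AND N1 AND in1 = 1 AND 1 AND 0 = 0
N5 = in4 OR in1 = 0 OR 0 = 0
N6 = N5 AND in4 = 0 AND 0 = 0
N8 = N6 NAND N4 = 0 NAND 0 = 1
N9 = N8 NOR N1 = 1 NOR 1 = 0
N10 = N4 XOR N9 = 0 XOR 0 = 0
N11 = N8 AND N10 = 1 AND 0 = 0
N12 = N11 NOR N4 = 0 NOR 0 = 1

N9 = 0, N12 = 1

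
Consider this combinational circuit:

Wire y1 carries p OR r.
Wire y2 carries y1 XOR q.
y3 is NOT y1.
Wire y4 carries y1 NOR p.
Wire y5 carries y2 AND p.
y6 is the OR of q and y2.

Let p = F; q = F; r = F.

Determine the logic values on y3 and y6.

y3 = T, y6 = F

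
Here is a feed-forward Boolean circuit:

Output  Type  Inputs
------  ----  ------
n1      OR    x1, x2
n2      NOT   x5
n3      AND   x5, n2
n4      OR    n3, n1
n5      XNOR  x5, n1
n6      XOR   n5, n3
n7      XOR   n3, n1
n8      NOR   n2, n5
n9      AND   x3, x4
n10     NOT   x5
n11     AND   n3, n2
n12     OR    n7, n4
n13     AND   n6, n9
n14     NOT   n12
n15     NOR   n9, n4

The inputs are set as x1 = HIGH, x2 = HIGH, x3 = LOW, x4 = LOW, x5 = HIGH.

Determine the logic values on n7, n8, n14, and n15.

n7 = HIGH, n8 = LOW, n14 = LOW, n15 = LOW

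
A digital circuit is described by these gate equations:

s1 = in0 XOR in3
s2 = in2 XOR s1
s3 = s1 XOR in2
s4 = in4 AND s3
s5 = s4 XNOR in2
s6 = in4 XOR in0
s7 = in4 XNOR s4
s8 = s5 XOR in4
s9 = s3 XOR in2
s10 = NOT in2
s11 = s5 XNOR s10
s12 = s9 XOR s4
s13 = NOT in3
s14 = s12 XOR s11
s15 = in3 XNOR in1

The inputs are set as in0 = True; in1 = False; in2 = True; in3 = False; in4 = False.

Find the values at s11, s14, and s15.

s11 = True; s14 = False; s15 = True

s1 = in0 XOR in3 = True XOR False = True
s3 = s1 XOR in2 = True XOR True = False
s4 = in4 AND s3 = False AND False = False
s5 = s4 XNOR in2 = False XNOR True = False
s9 = s3 XOR in2 = False XOR True = True
s10 = NOT in2 = NOT True = False
s11 = s5 XNOR s10 = False XNOR False = True
s12 = s9 XOR s4 = True XOR False = True
s14 = s12 XOR s11 = True XOR True = False
s15 = in3 XNOR in1 = False XNOR False = True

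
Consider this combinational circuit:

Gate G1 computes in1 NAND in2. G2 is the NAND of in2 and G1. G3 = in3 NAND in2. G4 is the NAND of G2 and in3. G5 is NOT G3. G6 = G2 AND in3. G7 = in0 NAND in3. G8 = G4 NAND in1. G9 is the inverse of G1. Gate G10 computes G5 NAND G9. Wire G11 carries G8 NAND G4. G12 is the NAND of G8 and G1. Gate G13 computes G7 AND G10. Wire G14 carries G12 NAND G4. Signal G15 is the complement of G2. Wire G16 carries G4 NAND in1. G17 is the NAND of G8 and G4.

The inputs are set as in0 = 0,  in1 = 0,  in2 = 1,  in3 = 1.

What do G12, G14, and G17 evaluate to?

G12 = 0, G14 = 1, G17 = 0

G1 = in1 NAND in2 = 0 NAND 1 = 1
G2 = in2 NAND G1 = 1 NAND 1 = 0
G4 = G2 NAND in3 = 0 NAND 1 = 1
G8 = G4 NAND in1 = 1 NAND 0 = 1
G12 = G8 NAND G1 = 1 NAND 1 = 0
G14 = G12 NAND G4 = 0 NAND 1 = 1
G17 = G8 NAND G4 = 1 NAND 1 = 0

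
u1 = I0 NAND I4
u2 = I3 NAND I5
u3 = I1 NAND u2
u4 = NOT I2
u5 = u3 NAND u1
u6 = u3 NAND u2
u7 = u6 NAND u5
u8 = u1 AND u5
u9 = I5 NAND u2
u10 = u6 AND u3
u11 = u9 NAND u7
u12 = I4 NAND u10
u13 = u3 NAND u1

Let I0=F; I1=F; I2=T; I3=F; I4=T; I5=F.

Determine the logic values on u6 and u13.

u6 = F  u13 = F

u1 = I0 NAND I4 = F NAND T = T
u2 = I3 NAND I5 = F NAND F = T
u3 = I1 NAND u2 = F NAND T = T
u6 = u3 NAND u2 = T NAND T = F
u13 = u3 NAND u1 = T NAND T = F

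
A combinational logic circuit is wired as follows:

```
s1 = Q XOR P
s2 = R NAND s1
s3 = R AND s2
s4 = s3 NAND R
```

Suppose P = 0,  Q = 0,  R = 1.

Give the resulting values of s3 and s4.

s3 = 1  s4 = 0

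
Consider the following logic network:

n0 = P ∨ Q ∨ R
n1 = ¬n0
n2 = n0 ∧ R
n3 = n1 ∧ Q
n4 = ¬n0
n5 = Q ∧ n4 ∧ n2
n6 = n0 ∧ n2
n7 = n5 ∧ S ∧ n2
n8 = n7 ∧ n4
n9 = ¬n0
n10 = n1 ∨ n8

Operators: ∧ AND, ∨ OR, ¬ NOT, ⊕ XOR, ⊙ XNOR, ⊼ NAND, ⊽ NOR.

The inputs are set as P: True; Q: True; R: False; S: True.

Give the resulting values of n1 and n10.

n0 = P OR Q OR R = True OR True OR False = True
n1 = NOT n0 = NOT True = False
n2 = n0 AND R = True AND False = False
n4 = NOT n0 = NOT True = False
n5 = Q AND n4 AND n2 = True AND False AND False = False
n7 = n5 AND S AND n2 = False AND True AND False = False
n8 = n7 AND n4 = False AND False = False
n10 = n1 OR n8 = False OR False = False

n1 = False; n10 = False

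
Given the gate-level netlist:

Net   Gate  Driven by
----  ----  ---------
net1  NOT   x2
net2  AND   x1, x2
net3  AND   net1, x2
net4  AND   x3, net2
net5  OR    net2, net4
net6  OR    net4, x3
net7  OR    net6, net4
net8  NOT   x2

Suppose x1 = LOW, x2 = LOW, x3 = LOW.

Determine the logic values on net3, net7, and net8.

net3 = LOW; net7 = LOW; net8 = HIGH

net1 = NOT x2 = NOT LOW = HIGH
net2 = x1 AND x2 = LOW AND LOW = LOW
net3 = net1 AND x2 = HIGH AND LOW = LOW
net4 = x3 AND net2 = LOW AND LOW = LOW
net6 = net4 OR x3 = LOW OR LOW = LOW
net7 = net6 OR net4 = LOW OR LOW = LOW
net8 = NOT x2 = NOT LOW = HIGH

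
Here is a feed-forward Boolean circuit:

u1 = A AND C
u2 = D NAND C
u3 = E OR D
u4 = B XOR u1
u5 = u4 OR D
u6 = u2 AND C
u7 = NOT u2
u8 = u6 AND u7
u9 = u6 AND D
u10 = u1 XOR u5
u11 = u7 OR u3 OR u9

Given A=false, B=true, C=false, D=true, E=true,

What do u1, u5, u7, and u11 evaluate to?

u1 = false, u5 = true, u7 = false, u11 = true

u1 = A AND C = false AND false = false
u2 = D NAND C = true NAND false = true
u3 = E OR D = true OR true = true
u4 = B XOR u1 = true XOR false = true
u5 = u4 OR D = true OR true = true
u6 = u2 AND C = true AND false = false
u7 = NOT u2 = NOT true = false
u9 = u6 AND D = false AND true = false
u11 = u7 OR u3 OR u9 = false OR true OR false = true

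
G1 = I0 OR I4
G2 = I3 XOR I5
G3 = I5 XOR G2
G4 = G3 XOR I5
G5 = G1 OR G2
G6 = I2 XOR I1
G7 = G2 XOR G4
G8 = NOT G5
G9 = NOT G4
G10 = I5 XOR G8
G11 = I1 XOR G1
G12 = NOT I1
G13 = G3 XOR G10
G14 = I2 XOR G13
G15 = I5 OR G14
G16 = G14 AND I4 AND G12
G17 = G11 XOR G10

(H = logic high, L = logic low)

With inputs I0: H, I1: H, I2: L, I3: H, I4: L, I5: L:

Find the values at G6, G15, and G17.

G6 = H  G15 = H  G17 = L

G1 = I0 OR I4 = H OR L = H
G2 = I3 XOR I5 = H XOR L = H
G3 = I5 XOR G2 = L XOR H = H
G5 = G1 OR G2 = H OR H = H
G6 = I2 XOR I1 = L XOR H = H
G8 = NOT G5 = NOT H = L
G10 = I5 XOR G8 = L XOR L = L
G11 = I1 XOR G1 = H XOR H = L
G13 = G3 XOR G10 = H XOR L = H
G14 = I2 XOR G13 = L XOR H = H
G15 = I5 OR G14 = L OR H = H
G17 = G11 XOR G10 = L XOR L = L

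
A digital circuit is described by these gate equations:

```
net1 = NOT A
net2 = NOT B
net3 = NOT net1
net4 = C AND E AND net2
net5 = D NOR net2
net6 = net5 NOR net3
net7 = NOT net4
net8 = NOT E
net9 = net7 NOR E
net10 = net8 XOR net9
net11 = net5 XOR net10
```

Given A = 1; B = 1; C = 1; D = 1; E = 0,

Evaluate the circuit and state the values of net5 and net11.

net2 = NOT B = NOT 1 = 0
net4 = C AND E AND net2 = 1 AND 0 AND 0 = 0
net5 = D NOR net2 = 1 NOR 0 = 0
net7 = NOT net4 = NOT 0 = 1
net8 = NOT E = NOT 0 = 1
net9 = net7 NOR E = 1 NOR 0 = 0
net10 = net8 XOR net9 = 1 XOR 0 = 1
net11 = net5 XOR net10 = 0 XOR 1 = 1

net5 = 0, net11 = 1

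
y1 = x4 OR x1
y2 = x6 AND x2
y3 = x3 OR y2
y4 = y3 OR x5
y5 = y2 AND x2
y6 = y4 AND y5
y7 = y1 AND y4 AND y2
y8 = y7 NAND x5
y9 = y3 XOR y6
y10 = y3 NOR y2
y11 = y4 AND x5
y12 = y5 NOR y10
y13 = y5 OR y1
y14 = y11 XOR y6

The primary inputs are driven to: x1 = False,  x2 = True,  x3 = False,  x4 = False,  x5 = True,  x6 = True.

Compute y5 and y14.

y2 = x6 AND x2 = True AND True = True
y3 = x3 OR y2 = False OR True = True
y4 = y3 OR x5 = True OR True = True
y5 = y2 AND x2 = True AND True = True
y6 = y4 AND y5 = True AND True = True
y11 = y4 AND x5 = True AND True = True
y14 = y11 XOR y6 = True XOR True = False

y5 = True; y14 = False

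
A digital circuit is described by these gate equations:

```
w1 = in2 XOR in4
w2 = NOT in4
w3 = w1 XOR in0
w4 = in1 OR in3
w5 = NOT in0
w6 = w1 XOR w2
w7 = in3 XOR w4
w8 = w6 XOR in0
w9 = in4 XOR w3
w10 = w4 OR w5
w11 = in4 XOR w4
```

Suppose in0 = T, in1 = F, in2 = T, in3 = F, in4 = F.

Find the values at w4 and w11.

w4 = F  w11 = F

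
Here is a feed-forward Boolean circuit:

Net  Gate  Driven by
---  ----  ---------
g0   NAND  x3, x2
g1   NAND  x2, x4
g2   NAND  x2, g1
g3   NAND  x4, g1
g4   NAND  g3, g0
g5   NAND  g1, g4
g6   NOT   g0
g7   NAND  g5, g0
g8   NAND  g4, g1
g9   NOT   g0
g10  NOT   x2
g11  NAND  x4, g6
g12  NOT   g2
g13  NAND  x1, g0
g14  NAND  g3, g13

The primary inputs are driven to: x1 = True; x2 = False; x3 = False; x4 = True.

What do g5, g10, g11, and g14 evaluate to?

g5 = False, g10 = True, g11 = True, g14 = True

g0 = x3 NAND x2 = False NAND False = True
g1 = x2 NAND x4 = False NAND True = True
g3 = x4 NAND g1 = True NAND True = False
g4 = g3 NAND g0 = False NAND True = True
g5 = g1 NAND g4 = True NAND True = False
g6 = NOT g0 = NOT True = False
g10 = NOT x2 = NOT False = True
g11 = x4 NAND g6 = True NAND False = True
g13 = x1 NAND g0 = True NAND True = False
g14 = g3 NAND g13 = False NAND False = True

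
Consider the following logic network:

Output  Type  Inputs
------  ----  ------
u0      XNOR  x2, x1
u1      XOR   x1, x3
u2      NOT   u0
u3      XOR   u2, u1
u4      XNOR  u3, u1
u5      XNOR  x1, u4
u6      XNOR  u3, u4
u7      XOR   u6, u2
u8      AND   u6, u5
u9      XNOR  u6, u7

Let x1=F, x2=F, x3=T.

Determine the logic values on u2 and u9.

u0 = x2 XNOR x1 = F XNOR F = T
u1 = x1 XOR x3 = F XOR T = T
u2 = NOT u0 = NOT T = F
u3 = u2 XOR u1 = F XOR T = T
u4 = u3 XNOR u1 = T XNOR T = T
u6 = u3 XNOR u4 = T XNOR T = T
u7 = u6 XOR u2 = T XOR F = T
u9 = u6 XNOR u7 = T XNOR T = T

u2 = F, u9 = T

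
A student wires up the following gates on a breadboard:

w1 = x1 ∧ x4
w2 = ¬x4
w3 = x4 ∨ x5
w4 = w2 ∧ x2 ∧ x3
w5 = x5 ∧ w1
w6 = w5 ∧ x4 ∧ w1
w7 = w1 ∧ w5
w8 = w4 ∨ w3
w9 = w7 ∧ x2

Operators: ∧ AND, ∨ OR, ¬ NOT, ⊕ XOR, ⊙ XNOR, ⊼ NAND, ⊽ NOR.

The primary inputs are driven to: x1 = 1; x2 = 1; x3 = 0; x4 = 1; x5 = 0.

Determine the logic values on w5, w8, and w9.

w1 = x1 AND x4 = 1 AND 1 = 1
w2 = NOT x4 = NOT 1 = 0
w3 = x4 OR x5 = 1 OR 0 = 1
w4 = w2 AND x2 AND x3 = 0 AND 1 AND 0 = 0
w5 = x5 AND w1 = 0 AND 1 = 0
w7 = w1 AND w5 = 1 AND 0 = 0
w8 = w4 OR w3 = 0 OR 1 = 1
w9 = w7 AND x2 = 0 AND 1 = 0

w5 = 0; w8 = 1; w9 = 0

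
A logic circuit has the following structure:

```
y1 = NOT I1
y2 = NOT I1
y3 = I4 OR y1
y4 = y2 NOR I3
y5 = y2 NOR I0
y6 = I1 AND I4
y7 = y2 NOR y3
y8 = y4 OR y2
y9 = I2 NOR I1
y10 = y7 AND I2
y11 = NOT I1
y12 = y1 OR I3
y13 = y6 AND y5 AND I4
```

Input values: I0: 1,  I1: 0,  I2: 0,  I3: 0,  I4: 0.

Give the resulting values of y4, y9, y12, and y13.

y4 = 0, y9 = 1, y12 = 1, y13 = 0

y1 = NOT I1 = NOT 0 = 1
y2 = NOT I1 = NOT 0 = 1
y4 = y2 NOR I3 = 1 NOR 0 = 0
y5 = y2 NOR I0 = 1 NOR 1 = 0
y6 = I1 AND I4 = 0 AND 0 = 0
y9 = I2 NOR I1 = 0 NOR 0 = 1
y12 = y1 OR I3 = 1 OR 0 = 1
y13 = y6 AND y5 AND I4 = 0 AND 0 AND 0 = 0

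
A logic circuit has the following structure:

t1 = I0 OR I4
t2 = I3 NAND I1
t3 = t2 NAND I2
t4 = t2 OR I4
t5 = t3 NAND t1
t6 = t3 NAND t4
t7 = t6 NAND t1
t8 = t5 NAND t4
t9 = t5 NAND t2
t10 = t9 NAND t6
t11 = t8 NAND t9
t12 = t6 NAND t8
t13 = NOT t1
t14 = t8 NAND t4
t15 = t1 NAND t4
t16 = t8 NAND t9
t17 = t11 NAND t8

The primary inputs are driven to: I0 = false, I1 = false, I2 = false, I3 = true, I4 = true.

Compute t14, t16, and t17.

t1 = I0 OR I4 = false OR true = true
t2 = I3 NAND I1 = true NAND false = true
t3 = t2 NAND I2 = true NAND false = true
t4 = t2 OR I4 = true OR true = true
t5 = t3 NAND t1 = true NAND true = false
t8 = t5 NAND t4 = false NAND true = true
t9 = t5 NAND t2 = false NAND true = true
t11 = t8 NAND t9 = true NAND true = false
t14 = t8 NAND t4 = true NAND true = false
t16 = t8 NAND t9 = true NAND true = false
t17 = t11 NAND t8 = false NAND true = true

t14 = false; t16 = false; t17 = true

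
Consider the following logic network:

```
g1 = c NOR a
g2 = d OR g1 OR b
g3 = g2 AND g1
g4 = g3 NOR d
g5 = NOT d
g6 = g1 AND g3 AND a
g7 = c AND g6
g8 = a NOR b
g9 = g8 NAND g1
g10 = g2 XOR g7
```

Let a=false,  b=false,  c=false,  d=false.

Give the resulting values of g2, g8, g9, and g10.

g1 = c NOR a = false NOR false = true
g2 = d OR g1 OR b = false OR true OR false = true
g3 = g2 AND g1 = true AND true = true
g6 = g1 AND g3 AND a = true AND true AND false = false
g7 = c AND g6 = false AND false = false
g8 = a NOR b = false NOR false = true
g9 = g8 NAND g1 = true NAND true = false
g10 = g2 XOR g7 = true XOR false = true

g2 = true  g8 = true  g9 = false  g10 = true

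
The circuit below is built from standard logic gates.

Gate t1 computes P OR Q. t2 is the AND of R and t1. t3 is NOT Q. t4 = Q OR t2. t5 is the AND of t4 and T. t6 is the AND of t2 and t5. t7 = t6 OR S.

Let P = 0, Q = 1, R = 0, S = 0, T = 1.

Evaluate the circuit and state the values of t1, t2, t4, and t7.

t1 = 1, t2 = 0, t4 = 1, t7 = 0

t1 = P OR Q = 0 OR 1 = 1
t2 = R AND t1 = 0 AND 1 = 0
t4 = Q OR t2 = 1 OR 0 = 1
t5 = t4 AND T = 1 AND 1 = 1
t6 = t2 AND t5 = 0 AND 1 = 0
t7 = t6 OR S = 0 OR 0 = 0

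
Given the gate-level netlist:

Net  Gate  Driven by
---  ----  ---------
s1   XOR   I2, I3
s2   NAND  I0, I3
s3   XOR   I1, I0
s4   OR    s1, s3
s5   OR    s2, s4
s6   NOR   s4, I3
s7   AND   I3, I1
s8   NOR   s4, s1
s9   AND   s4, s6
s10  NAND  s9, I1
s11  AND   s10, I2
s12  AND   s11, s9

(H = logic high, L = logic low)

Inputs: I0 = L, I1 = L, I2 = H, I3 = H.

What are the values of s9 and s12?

s9 = L; s12 = L

s1 = I2 XOR I3 = H XOR H = L
s3 = I1 XOR I0 = L XOR L = L
s4 = s1 OR s3 = L OR L = L
s6 = s4 NOR I3 = L NOR H = L
s9 = s4 AND s6 = L AND L = L
s10 = s9 NAND I1 = L NAND L = H
s11 = s10 AND I2 = H AND H = H
s12 = s11 AND s9 = H AND L = L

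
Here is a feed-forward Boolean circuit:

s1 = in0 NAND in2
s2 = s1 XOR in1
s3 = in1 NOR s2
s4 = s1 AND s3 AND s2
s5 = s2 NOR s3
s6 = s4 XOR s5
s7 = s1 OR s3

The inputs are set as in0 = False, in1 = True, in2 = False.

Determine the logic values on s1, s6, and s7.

s1 = True; s6 = True; s7 = True

s1 = in0 NAND in2 = False NAND False = True
s2 = s1 XOR in1 = True XOR True = False
s3 = in1 NOR s2 = True NOR False = False
s4 = s1 AND s3 AND s2 = True AND False AND False = False
s5 = s2 NOR s3 = False NOR False = True
s6 = s4 XOR s5 = False XOR True = True
s7 = s1 OR s3 = True OR False = True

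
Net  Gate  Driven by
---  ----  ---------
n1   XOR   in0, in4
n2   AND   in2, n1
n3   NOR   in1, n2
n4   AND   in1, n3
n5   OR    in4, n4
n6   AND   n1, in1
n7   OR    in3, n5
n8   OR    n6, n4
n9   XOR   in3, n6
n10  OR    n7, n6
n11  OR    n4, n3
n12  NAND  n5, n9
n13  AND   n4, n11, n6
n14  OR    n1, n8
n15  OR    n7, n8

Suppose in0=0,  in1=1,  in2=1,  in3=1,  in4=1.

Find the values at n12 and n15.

n1 = in0 XOR in4 = 0 XOR 1 = 1
n2 = in2 AND n1 = 1 AND 1 = 1
n3 = in1 NOR n2 = 1 NOR 1 = 0
n4 = in1 AND n3 = 1 AND 0 = 0
n5 = in4 OR n4 = 1 OR 0 = 1
n6 = n1 AND in1 = 1 AND 1 = 1
n7 = in3 OR n5 = 1 OR 1 = 1
n8 = n6 OR n4 = 1 OR 0 = 1
n9 = in3 XOR n6 = 1 XOR 1 = 0
n12 = n5 NAND n9 = 1 NAND 0 = 1
n15 = n7 OR n8 = 1 OR 1 = 1

n12 = 1, n15 = 1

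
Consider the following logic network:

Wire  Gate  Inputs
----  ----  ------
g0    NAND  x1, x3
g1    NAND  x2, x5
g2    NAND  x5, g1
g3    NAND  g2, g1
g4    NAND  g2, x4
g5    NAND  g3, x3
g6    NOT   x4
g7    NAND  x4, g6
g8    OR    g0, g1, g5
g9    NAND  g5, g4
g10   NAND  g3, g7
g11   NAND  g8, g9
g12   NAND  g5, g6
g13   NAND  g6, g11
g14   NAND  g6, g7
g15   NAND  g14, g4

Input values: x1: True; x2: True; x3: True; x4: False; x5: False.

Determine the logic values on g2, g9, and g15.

g2 = True; g9 = False; g15 = True

g1 = x2 NAND x5 = True NAND False = True
g2 = x5 NAND g1 = False NAND True = True
g3 = g2 NAND g1 = True NAND True = False
g4 = g2 NAND x4 = True NAND False = True
g5 = g3 NAND x3 = False NAND True = True
g6 = NOT x4 = NOT False = True
g7 = x4 NAND g6 = False NAND True = True
g9 = g5 NAND g4 = True NAND True = False
g14 = g6 NAND g7 = True NAND True = False
g15 = g14 NAND g4 = False NAND True = True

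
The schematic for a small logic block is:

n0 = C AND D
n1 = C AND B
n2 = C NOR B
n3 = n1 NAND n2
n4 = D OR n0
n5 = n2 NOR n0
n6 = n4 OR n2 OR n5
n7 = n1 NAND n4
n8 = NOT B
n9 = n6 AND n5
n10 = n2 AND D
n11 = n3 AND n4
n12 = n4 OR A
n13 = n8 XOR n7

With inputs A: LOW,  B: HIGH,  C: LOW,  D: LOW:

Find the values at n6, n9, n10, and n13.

n0 = C AND D = LOW AND LOW = LOW
n1 = C AND B = LOW AND HIGH = LOW
n2 = C NOR B = LOW NOR HIGH = LOW
n4 = D OR n0 = LOW OR LOW = LOW
n5 = n2 NOR n0 = LOW NOR LOW = HIGH
n6 = n4 OR n2 OR n5 = LOW OR LOW OR HIGH = HIGH
n7 = n1 NAND n4 = LOW NAND LOW = HIGH
n8 = NOT B = NOT HIGH = LOW
n9 = n6 AND n5 = HIGH AND HIGH = HIGH
n10 = n2 AND D = LOW AND LOW = LOW
n13 = n8 XOR n7 = LOW XOR HIGH = HIGH

n6 = HIGH, n9 = HIGH, n10 = LOW, n13 = HIGH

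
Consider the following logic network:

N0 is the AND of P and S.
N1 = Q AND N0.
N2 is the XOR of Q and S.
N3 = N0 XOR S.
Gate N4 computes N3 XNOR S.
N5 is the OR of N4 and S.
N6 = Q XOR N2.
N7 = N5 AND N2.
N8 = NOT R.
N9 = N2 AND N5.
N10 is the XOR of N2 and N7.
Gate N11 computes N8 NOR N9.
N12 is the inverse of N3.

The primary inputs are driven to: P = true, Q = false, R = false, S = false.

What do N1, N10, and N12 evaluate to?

N0 = P AND S = true AND false = false
N1 = Q AND N0 = false AND false = false
N2 = Q XOR S = false XOR false = false
N3 = N0 XOR S = false XOR false = false
N4 = N3 XNOR S = false XNOR false = true
N5 = N4 OR S = true OR false = true
N7 = N5 AND N2 = true AND false = false
N10 = N2 XOR N7 = false XOR false = false
N12 = NOT N3 = NOT false = true

N1 = false; N10 = false; N12 = true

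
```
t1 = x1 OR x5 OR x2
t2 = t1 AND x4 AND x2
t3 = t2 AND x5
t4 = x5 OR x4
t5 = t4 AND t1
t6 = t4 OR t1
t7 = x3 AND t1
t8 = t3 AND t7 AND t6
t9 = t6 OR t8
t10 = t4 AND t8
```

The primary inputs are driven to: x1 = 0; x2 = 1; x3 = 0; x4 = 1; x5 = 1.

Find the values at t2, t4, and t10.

t2 = 1  t4 = 1  t10 = 0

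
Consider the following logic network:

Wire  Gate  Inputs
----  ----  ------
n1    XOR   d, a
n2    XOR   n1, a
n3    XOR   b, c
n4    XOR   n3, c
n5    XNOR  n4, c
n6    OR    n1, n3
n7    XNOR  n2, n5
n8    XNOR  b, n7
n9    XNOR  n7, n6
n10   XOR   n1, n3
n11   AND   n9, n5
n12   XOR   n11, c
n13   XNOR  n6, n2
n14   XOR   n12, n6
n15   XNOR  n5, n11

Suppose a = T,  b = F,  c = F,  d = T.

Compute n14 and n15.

n1 = d XOR a = T XOR T = F
n2 = n1 XOR a = F XOR T = T
n3 = b XOR c = F XOR F = F
n4 = n3 XOR c = F XOR F = F
n5 = n4 XNOR c = F XNOR F = T
n6 = n1 OR n3 = F OR F = F
n7 = n2 XNOR n5 = T XNOR T = T
n9 = n7 XNOR n6 = T XNOR F = F
n11 = n9 AND n5 = F AND T = F
n12 = n11 XOR c = F XOR F = F
n14 = n12 XOR n6 = F XOR F = F
n15 = n5 XNOR n11 = T XNOR F = F

n14 = F, n15 = F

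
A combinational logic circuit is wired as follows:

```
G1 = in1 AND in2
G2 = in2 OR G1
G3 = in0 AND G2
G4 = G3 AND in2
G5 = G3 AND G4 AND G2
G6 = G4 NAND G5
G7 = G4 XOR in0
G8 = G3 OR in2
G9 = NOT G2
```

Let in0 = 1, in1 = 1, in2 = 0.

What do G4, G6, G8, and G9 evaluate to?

G1 = in1 AND in2 = 1 AND 0 = 0
G2 = in2 OR G1 = 0 OR 0 = 0
G3 = in0 AND G2 = 1 AND 0 = 0
G4 = G3 AND in2 = 0 AND 0 = 0
G5 = G3 AND G4 AND G2 = 0 AND 0 AND 0 = 0
G6 = G4 NAND G5 = 0 NAND 0 = 1
G8 = G3 OR in2 = 0 OR 0 = 0
G9 = NOT G2 = NOT 0 = 1

G4 = 0; G6 = 1; G8 = 0; G9 = 1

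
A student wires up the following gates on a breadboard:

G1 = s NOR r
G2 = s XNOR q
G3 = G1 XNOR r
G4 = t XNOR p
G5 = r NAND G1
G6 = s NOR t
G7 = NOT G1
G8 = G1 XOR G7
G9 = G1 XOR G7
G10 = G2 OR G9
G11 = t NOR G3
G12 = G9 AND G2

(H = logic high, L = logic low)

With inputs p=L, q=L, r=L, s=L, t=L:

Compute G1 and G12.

G1 = s NOR r = L NOR L = H
G2 = s XNOR q = L XNOR L = H
G7 = NOT G1 = NOT H = L
G9 = G1 XOR G7 = H XOR L = H
G12 = G9 AND G2 = H AND H = H

G1 = H  G12 = H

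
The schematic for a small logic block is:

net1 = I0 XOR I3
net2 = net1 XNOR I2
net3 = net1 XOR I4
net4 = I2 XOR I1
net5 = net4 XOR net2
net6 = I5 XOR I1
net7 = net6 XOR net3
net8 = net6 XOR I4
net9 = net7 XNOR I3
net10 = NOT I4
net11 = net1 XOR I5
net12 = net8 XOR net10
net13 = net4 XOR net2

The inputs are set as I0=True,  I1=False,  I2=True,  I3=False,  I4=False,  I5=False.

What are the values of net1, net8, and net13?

net1 = True  net8 = False  net13 = False

net1 = I0 XOR I3 = True XOR False = True
net2 = net1 XNOR I2 = True XNOR True = True
net4 = I2 XOR I1 = True XOR False = True
net6 = I5 XOR I1 = False XOR False = False
net8 = net6 XOR I4 = False XOR False = False
net13 = net4 XOR net2 = True XOR True = False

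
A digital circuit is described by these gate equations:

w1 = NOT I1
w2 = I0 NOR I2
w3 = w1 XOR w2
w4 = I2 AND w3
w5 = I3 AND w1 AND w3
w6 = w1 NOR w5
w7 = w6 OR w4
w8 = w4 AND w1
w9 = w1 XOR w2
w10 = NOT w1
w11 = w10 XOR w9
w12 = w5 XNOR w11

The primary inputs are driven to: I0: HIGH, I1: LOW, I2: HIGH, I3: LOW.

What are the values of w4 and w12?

w4 = HIGH, w12 = LOW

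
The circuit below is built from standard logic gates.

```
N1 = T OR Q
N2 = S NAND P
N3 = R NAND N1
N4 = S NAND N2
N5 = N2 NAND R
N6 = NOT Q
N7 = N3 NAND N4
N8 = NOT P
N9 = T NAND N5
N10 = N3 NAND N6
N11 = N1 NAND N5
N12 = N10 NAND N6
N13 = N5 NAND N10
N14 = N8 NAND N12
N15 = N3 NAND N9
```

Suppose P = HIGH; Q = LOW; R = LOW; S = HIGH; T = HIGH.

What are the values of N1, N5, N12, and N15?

N1 = T OR Q = HIGH OR LOW = HIGH
N2 = S NAND P = HIGH NAND HIGH = LOW
N3 = R NAND N1 = LOW NAND HIGH = HIGH
N5 = N2 NAND R = LOW NAND LOW = HIGH
N6 = NOT Q = NOT LOW = HIGH
N9 = T NAND N5 = HIGH NAND HIGH = LOW
N10 = N3 NAND N6 = HIGH NAND HIGH = LOW
N12 = N10 NAND N6 = LOW NAND HIGH = HIGH
N15 = N3 NAND N9 = HIGH NAND LOW = HIGH

N1 = HIGH, N5 = HIGH, N12 = HIGH, N15 = HIGH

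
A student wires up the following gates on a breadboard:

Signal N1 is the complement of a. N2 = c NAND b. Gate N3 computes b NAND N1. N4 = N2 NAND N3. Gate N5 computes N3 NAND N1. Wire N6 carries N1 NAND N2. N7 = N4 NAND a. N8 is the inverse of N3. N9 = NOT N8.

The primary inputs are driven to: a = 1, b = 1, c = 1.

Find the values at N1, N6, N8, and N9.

N1 = 0  N6 = 1  N8 = 0  N9 = 1

N1 = NOT a = NOT 1 = 0
N2 = c NAND b = 1 NAND 1 = 0
N3 = b NAND N1 = 1 NAND 0 = 1
N6 = N1 NAND N2 = 0 NAND 0 = 1
N8 = NOT N3 = NOT 1 = 0
N9 = NOT N8 = NOT 0 = 1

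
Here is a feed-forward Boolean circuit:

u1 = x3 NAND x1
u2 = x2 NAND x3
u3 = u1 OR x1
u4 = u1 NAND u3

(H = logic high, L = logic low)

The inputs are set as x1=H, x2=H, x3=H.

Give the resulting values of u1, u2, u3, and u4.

u1 = L, u2 = L, u3 = H, u4 = H

u1 = x3 NAND x1 = H NAND H = L
u2 = x2 NAND x3 = H NAND H = L
u3 = u1 OR x1 = L OR H = H
u4 = u1 NAND u3 = L NAND H = H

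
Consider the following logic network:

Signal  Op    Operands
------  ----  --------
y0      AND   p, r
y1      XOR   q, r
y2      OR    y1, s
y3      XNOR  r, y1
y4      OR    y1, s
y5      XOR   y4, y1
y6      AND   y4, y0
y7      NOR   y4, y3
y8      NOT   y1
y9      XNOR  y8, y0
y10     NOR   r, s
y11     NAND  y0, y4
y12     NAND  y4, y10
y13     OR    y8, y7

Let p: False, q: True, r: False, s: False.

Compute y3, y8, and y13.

y3 = False, y8 = False, y13 = False

y1 = q XOR r = True XOR False = True
y3 = r XNOR y1 = False XNOR True = False
y4 = y1 OR s = True OR False = True
y7 = y4 NOR y3 = True NOR False = False
y8 = NOT y1 = NOT True = False
y13 = y8 OR y7 = False OR False = False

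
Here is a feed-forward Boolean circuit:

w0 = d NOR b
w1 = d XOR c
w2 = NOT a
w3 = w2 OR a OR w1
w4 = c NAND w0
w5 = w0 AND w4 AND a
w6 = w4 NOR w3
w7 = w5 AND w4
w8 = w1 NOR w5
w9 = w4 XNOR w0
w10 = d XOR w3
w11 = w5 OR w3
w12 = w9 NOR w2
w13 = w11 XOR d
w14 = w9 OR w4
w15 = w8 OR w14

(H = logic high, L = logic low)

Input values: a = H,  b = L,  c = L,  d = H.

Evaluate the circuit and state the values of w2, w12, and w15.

w2 = L, w12 = H, w15 = H

w0 = d NOR b = H NOR L = L
w1 = d XOR c = H XOR L = H
w2 = NOT a = NOT H = L
w4 = c NAND w0 = L NAND L = H
w5 = w0 AND w4 AND a = L AND H AND H = L
w8 = w1 NOR w5 = H NOR L = L
w9 = w4 XNOR w0 = H XNOR L = L
w12 = w9 NOR w2 = L NOR L = H
w14 = w9 OR w4 = L OR H = H
w15 = w8 OR w14 = L OR H = H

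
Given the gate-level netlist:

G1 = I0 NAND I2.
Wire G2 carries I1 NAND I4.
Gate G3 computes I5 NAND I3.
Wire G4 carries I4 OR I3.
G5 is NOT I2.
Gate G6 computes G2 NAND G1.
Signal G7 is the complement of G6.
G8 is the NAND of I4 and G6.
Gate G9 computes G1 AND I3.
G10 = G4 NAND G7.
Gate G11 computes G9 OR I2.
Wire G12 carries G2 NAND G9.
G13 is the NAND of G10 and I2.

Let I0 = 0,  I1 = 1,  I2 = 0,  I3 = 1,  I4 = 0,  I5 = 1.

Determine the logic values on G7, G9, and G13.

G1 = I0 NAND I2 = 0 NAND 0 = 1
G2 = I1 NAND I4 = 1 NAND 0 = 1
G4 = I4 OR I3 = 0 OR 1 = 1
G6 = G2 NAND G1 = 1 NAND 1 = 0
G7 = NOT G6 = NOT 0 = 1
G9 = G1 AND I3 = 1 AND 1 = 1
G10 = G4 NAND G7 = 1 NAND 1 = 0
G13 = G10 NAND I2 = 0 NAND 0 = 1

G7 = 1, G9 = 1, G13 = 1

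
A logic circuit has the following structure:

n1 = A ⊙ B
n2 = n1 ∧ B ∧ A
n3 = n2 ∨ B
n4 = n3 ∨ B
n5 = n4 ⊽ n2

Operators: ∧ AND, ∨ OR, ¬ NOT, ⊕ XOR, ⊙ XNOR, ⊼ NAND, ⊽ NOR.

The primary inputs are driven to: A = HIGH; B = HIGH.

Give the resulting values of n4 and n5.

n4 = HIGH, n5 = LOW

n1 = A XNOR B = HIGH XNOR HIGH = HIGH
n2 = n1 AND B AND A = HIGH AND HIGH AND HIGH = HIGH
n3 = n2 OR B = HIGH OR HIGH = HIGH
n4 = n3 OR B = HIGH OR HIGH = HIGH
n5 = n4 NOR n2 = HIGH NOR HIGH = LOW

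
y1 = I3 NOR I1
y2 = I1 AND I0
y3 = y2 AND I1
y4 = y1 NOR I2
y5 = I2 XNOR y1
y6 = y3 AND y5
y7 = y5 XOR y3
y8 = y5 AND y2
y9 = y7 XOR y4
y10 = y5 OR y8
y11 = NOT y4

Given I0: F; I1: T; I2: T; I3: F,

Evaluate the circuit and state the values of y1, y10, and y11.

y1 = F  y10 = F  y11 = T

y1 = I3 NOR I1 = F NOR T = F
y2 = I1 AND I0 = T AND F = F
y4 = y1 NOR I2 = F NOR T = F
y5 = I2 XNOR y1 = T XNOR F = F
y8 = y5 AND y2 = F AND F = F
y10 = y5 OR y8 = F OR F = F
y11 = NOT y4 = NOT F = T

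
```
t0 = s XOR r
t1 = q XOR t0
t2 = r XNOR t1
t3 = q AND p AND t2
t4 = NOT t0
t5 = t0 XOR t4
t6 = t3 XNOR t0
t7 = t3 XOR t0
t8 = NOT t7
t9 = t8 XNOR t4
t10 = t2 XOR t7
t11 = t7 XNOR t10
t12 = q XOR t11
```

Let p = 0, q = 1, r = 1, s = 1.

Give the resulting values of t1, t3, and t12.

t1 = 1  t3 = 0  t12 = 1

t0 = s XOR r = 1 XOR 1 = 0
t1 = q XOR t0 = 1 XOR 0 = 1
t2 = r XNOR t1 = 1 XNOR 1 = 1
t3 = q AND p AND t2 = 1 AND 0 AND 1 = 0
t7 = t3 XOR t0 = 0 XOR 0 = 0
t10 = t2 XOR t7 = 1 XOR 0 = 1
t11 = t7 XNOR t10 = 0 XNOR 1 = 0
t12 = q XOR t11 = 1 XOR 0 = 1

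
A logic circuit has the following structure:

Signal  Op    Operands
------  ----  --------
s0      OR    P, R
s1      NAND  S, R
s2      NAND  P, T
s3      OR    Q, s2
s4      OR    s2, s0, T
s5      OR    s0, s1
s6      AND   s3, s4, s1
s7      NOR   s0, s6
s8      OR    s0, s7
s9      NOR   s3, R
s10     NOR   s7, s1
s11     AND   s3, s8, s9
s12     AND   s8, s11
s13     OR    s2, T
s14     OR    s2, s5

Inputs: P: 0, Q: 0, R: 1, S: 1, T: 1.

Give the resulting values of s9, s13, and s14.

s9 = 0, s13 = 1, s14 = 1

s0 = P OR R = 0 OR 1 = 1
s1 = S NAND R = 1 NAND 1 = 0
s2 = P NAND T = 0 NAND 1 = 1
s3 = Q OR s2 = 0 OR 1 = 1
s5 = s0 OR s1 = 1 OR 0 = 1
s9 = s3 NOR R = 1 NOR 1 = 0
s13 = s2 OR T = 1 OR 1 = 1
s14 = s2 OR s5 = 1 OR 1 = 1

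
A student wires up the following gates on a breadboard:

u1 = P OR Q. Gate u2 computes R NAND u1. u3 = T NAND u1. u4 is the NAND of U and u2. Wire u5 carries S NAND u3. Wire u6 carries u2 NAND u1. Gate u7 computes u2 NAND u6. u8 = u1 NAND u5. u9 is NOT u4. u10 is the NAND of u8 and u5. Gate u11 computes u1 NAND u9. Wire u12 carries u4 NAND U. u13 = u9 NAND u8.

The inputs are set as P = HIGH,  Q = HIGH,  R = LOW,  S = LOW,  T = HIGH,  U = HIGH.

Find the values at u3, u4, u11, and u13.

u3 = LOW  u4 = LOW  u11 = LOW  u13 = HIGH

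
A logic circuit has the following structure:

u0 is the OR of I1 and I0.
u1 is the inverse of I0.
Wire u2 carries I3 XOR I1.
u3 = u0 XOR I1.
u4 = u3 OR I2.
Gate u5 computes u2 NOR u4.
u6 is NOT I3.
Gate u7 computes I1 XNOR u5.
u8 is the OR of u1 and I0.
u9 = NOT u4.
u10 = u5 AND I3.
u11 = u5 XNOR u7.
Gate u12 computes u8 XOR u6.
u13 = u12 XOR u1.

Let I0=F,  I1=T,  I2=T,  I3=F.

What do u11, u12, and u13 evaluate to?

u0 = I1 OR I0 = T OR F = T
u1 = NOT I0 = NOT F = T
u2 = I3 XOR I1 = F XOR T = T
u3 = u0 XOR I1 = T XOR T = F
u4 = u3 OR I2 = F OR T = T
u5 = u2 NOR u4 = T NOR T = F
u6 = NOT I3 = NOT F = T
u7 = I1 XNOR u5 = T XNOR F = F
u8 = u1 OR I0 = T OR F = T
u11 = u5 XNOR u7 = F XNOR F = T
u12 = u8 XOR u6 = T XOR T = F
u13 = u12 XOR u1 = F XOR T = T

u11 = T  u12 = F  u13 = T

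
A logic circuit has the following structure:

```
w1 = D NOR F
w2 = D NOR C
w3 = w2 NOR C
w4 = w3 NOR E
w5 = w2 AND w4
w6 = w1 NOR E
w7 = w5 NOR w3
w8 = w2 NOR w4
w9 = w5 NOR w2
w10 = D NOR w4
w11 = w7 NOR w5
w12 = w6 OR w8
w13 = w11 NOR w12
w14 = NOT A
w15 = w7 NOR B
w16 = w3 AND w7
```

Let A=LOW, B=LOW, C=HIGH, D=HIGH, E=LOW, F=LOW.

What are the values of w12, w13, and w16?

w12 = HIGH  w13 = LOW  w16 = LOW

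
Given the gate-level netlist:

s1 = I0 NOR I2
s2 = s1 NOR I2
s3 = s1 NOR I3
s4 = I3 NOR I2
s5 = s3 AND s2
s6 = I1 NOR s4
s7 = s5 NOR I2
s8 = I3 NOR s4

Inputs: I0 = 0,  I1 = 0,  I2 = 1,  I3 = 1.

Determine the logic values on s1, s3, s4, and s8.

s1 = I0 NOR I2 = 0 NOR 1 = 0
s3 = s1 NOR I3 = 0 NOR 1 = 0
s4 = I3 NOR I2 = 1 NOR 1 = 0
s8 = I3 NOR s4 = 1 NOR 0 = 0

s1 = 0, s3 = 0, s4 = 0, s8 = 0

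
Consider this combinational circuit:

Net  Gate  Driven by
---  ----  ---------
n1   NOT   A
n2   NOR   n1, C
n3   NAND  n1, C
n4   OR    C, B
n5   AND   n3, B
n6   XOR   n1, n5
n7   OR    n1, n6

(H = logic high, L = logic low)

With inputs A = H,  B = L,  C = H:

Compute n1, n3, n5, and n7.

n1 = L, n3 = H, n5 = L, n7 = L

n1 = NOT A = NOT H = L
n3 = n1 NAND C = L NAND H = H
n5 = n3 AND B = H AND L = L
n6 = n1 XOR n5 = L XOR L = L
n7 = n1 OR n6 = L OR L = L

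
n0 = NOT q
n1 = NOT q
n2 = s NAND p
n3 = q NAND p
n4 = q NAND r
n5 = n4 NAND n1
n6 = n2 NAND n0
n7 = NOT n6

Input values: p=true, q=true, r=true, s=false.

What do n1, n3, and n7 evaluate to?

n1 = false  n3 = false  n7 = false

n0 = NOT q = NOT true = false
n1 = NOT q = NOT true = false
n2 = s NAND p = false NAND true = true
n3 = q NAND p = true NAND true = false
n6 = n2 NAND n0 = true NAND false = true
n7 = NOT n6 = NOT true = false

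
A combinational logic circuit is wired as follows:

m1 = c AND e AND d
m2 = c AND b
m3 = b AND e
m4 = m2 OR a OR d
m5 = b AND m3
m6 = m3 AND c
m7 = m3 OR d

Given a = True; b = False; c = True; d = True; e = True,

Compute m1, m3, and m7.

m1 = True, m3 = False, m7 = True

m1 = c AND e AND d = True AND True AND True = True
m3 = b AND e = False AND True = False
m7 = m3 OR d = False OR True = True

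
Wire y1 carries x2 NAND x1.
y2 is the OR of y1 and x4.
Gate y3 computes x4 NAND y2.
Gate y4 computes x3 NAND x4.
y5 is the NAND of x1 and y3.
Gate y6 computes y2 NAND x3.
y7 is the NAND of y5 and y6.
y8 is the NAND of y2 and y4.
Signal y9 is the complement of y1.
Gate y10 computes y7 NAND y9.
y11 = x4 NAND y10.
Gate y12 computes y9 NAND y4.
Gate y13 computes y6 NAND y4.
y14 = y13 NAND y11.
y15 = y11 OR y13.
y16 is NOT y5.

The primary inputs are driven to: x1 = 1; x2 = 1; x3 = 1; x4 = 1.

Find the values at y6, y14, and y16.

y1 = x2 NAND x1 = 1 NAND 1 = 0
y2 = y1 OR x4 = 0 OR 1 = 1
y3 = x4 NAND y2 = 1 NAND 1 = 0
y4 = x3 NAND x4 = 1 NAND 1 = 0
y5 = x1 NAND y3 = 1 NAND 0 = 1
y6 = y2 NAND x3 = 1 NAND 1 = 0
y7 = y5 NAND y6 = 1 NAND 0 = 1
y9 = NOT y1 = NOT 0 = 1
y10 = y7 NAND y9 = 1 NAND 1 = 0
y11 = x4 NAND y10 = 1 NAND 0 = 1
y13 = y6 NAND y4 = 0 NAND 0 = 1
y14 = y13 NAND y11 = 1 NAND 1 = 0
y16 = NOT y5 = NOT 1 = 0

y6 = 0  y14 = 0  y16 = 0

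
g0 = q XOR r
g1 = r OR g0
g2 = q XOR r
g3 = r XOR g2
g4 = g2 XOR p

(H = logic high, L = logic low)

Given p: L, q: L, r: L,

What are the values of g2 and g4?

g2 = L, g4 = L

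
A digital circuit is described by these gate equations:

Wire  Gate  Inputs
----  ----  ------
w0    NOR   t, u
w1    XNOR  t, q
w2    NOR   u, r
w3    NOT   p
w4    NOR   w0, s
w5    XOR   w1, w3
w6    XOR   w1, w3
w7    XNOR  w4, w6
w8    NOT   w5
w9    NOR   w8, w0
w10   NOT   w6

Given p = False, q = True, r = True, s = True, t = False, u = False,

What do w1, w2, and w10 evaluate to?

w1 = False, w2 = False, w10 = False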